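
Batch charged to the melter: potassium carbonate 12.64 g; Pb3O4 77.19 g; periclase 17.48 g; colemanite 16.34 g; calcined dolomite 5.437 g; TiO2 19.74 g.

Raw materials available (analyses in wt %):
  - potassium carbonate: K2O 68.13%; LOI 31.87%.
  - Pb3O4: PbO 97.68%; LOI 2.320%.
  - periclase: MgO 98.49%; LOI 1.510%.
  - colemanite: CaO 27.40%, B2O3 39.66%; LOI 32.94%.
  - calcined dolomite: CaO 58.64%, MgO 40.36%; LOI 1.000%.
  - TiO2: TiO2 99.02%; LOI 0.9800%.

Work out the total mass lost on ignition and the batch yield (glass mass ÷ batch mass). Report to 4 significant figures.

Every computation keeps full float precision through every step; values along the way are shown (rounded to 4 significant figures) on the page. Each reported figure is rounded exactly once — derived quantities, including the yield, net glass mass, the six compositions, totals, ignition loss, are rebuilt from the batch weights on 137.1 g of glass at exact precision as they appear in the problem or answer text.
Loss on ignition, line by line:
  potassium carbonate: 12.64 × 0.3187 = 4.028 g
  Pb3O4: 77.19 × 0.02320 = 1.791 g
  periclase: 17.48 × 0.01510 = 0.2639 g
  colemanite: 16.34 × 0.3294 = 5.382 g
  calcined dolomite: 5.437 × 0.01000 = 0.05437 g
  TiO2: 19.74 × 0.009800 = 0.1935 g
Total LOI = 11.71 g
Glass = batch − LOI = 148.8 − 11.71 = 137.1 g

LOI loss = 11.71 g; glass = 137.1 g; yield = 92.13%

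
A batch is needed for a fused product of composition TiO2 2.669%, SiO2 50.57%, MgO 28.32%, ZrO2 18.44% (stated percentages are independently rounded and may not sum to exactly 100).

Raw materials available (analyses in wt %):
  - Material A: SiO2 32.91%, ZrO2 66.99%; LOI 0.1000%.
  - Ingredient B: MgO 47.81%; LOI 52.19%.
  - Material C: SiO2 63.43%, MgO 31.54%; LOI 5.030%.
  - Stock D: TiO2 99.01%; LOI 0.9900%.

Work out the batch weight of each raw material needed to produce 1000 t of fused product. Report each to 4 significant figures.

All internal work holds full float precision in every operation. Intermediates are shown, with 4-significant-figure rounding, across the worked steps. Each reported value is rounded exactly once; all derived quantities, which include four oxide percentages, glass mass, yield, totals, ignition loss, are recomputed at exact precision, precisely as stated by question or answer, starting from the weights at 1000 t of glass.
Oxide mass targets, per 1000 t fused product:
  TiO2: 2.669% × 1000 = 26.69 t
  SiO2: 50.57% × 1000 = 505.7 t
  MgO: 28.32% × 1000 = 283.2 t
  ZrO2: 18.44% × 1000 = 184.4 t
Mass-balance tally per oxide applying the batch weights above, on the stated basis (summed amounts equal target values net of answer rounding effects):
  TiO2: 26.96·0.9901 = 26.69 t (target 26.69 t)
  SiO2: 275.3·0.3291 + 654.4·0.6343 = 505.7 t (target 505.7 t)
  MgO: 160.6·0.4781 + 654.4·0.3154 = 283.2 t (target 283.2 t)
  ZrO2: 275.3·0.6699 = 184.4 t (target 184.4 t)
Consistency of the glass mass: batch Σ − ignition loss = 1000 t (oxide target masses add up to 1000 t; the stated basis being 1000 t — differing by rounding only).
Summing the batch: Σ batch = 1117 t; LOI removed, Σ of batch·LOI: 117.3 t; yield: glass divided by total = 89.50%.

Batch per 1000 t fused product:
  Material A: 275.3 t
  Ingredient B: 160.6 t
  Material C: 654.4 t
  Stock D: 26.96 t
Total batch = 1117 t; LOI loss = 117.3 t; yield = 89.50%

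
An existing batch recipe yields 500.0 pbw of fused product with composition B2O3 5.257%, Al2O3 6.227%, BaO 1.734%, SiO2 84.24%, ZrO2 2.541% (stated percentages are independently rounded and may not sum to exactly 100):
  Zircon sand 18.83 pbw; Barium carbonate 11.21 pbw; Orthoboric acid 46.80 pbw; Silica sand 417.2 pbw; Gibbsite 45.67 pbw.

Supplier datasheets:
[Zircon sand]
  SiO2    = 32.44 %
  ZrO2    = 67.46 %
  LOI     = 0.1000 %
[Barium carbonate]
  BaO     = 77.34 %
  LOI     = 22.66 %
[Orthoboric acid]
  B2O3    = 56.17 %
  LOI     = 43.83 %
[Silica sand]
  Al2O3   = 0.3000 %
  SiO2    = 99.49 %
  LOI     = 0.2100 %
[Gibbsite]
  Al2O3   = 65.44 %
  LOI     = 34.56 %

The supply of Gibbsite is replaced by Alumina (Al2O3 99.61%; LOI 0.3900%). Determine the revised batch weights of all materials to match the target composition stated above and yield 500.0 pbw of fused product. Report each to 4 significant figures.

Revised batch per 500.0 pbw fused product:
  Zircon sand: 18.83 pbw
  Barium carbonate: 11.21 pbw
  Orthoboric acid: 46.80 pbw
  Silica sand: 417.2 pbw
  Alumina: 30.00 pbw
Total batch = 524.0 pbw; LOI loss = 24.06 pbw

All internal work keeps full precision all the way through — mid-chain values are shown, rounded to 4 significant figures, in the working. Each reported figure is rounded once only. The derived quantities (the yield, totals, five oxide percentages, LOI, net glass mass) are recomputed from the weighed amounts for 500.0 pbw of glass in exact precision exactly as shown in either problem or answer.
The oxide mass targets at 500.0 pbw fused product:
  B2O3: 5.257% × 500.0 = 26.28 pbw
  Al2O3: 6.227% × 500.0 = 31.14 pbw
  BaO: 1.734% × 500.0 = 8.670 pbw
  SiO2: 84.24% × 500.0 = 421.2 pbw
  ZrO2: 2.541% × 500.0 = 12.70 pbw
Mass-balance tally per oxide per the reported batch figures, under the basis named above (every target is met by its sum net of answer rounding effects):
  B2O3: 46.80·0.5617 = 26.29 pbw (target 26.28 pbw)
  Al2O3: 417.2·0.003000 + 30.00·0.9961 = 31.13 pbw (target 31.14 pbw)
  BaO: 11.21·0.7734 = 8.670 pbw (target 8.670 pbw)
  SiO2: 18.83·0.3244 + 417.2·0.9949 = 421.2 pbw (target 421.2 pbw)
  ZrO2: 18.83·0.6746 = 12.70 pbw (target 12.70 pbw)
Glass mass check: whole batch net of LOI = 500.0 pbw (summing oxide targets gives 500.0 pbw; against the stated basis, 500.0 pbw — deltas are rounding alone).
Summing the batch: Σ batch = 524.0 pbw; ignition loss, Σ(batch × LOI) = 24.06 pbw; the yield ratio, glass ÷ batch: 95.41%.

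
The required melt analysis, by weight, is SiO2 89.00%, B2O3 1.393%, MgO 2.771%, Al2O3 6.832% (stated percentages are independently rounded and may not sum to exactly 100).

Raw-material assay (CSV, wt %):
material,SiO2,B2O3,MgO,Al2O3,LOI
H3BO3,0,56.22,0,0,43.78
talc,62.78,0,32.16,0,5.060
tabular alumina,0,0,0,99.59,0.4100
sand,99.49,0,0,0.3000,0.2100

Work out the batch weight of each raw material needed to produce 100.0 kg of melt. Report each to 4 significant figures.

Batch per 100.0 kg melt:
  H3BO3: 2.478 kg
  talc: 8.616 kg
  tabular alumina: 6.607 kg
  sand: 84.02 kg
Total batch = 101.7 kg; LOI loss = 1.724 kg; yield = 98.30%

Mid-chain values are shown rounded off to 4 significant digits alongside each step; the whole derivation holds exact precision in all steps; every reported number includes exactly one rounding. All derived quantities are carried from the batch weights for 100.0 kg of glass at full float precision (the totals, ignition loss, the yield, net glass mass, the four compositions), exactly as shown in question or answer.
Target masses of each oxide per 100.0 kg melt:
  SiO2: 89.00% × 100.0 = 89.00 kg
  B2O3: 1.393% × 100.0 = 1.393 kg
  MgO: 2.771% × 100.0 = 2.771 kg
  Al2O3: 6.832% × 100.0 = 6.832 kg
Balance tally, oxide-wise, from the weights as reported, versus the basis set out (summed amounts equal target values given rounding of the digits):
  SiO2: 8.616·0.6278 + 84.02·0.9949 = 89.00 kg (target 89.00 kg)
  B2O3: 2.478·0.5622 = 1.393 kg (target 1.393 kg)
  MgO: 8.616·0.3216 = 2.771 kg (target 2.771 kg)
  Al2O3: 6.607·0.9959 + 84.02·0.003000 = 6.832 kg (target 6.832 kg)
Consistency of the glass mass: total charge less LOI = 100.0 kg (the Σ of target masses is 100.0 kg; the stated basis being 100.0 kg — any gap is answer rounding).
Summing the batch: Σ batch = 101.7 kg; LOI loss = Σ batch·LOI = 1.724 kg; the yield ratio, glass ÷ batch: 98.30%.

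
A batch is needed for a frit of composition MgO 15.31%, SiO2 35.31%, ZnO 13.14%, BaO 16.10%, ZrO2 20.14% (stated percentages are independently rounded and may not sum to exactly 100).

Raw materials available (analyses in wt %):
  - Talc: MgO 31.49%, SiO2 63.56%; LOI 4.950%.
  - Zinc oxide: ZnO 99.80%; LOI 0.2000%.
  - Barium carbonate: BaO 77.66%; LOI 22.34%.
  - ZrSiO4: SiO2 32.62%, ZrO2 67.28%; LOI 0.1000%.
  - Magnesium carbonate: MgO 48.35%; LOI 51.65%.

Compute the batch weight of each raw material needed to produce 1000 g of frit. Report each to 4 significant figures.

Intermediates are displayed (rounded to 4 significant digits) at each printed step — all internal work holds full precision from first step to last. Each reported number is rounded a single time — the derived quantities are computed at exact precision (the yield, totals, the five compositions, glass mass, ignition loss) from the batch weights on 1000 g of glass as quoted within the problem or answer text.
Target masses of each oxide per 1000 g frit:
  MgO: 15.31% × 1000 = 153.1 g
  SiO2: 35.31% × 1000 = 353.1 g
  ZnO: 13.14% × 1000 = 131.4 g
  BaO: 16.10% × 1000 = 161.0 g
  ZrO2: 20.14% × 1000 = 201.4 g
Oxide-by-oxide audit from the weights as reported, against the basis in use (sum by sum, the targets are met given rounding of the digits):
  MgO: 401.9·0.3149 + 54.89·0.4835 = 153.1 g (target 153.1 g)
  SiO2: 401.9·0.6356 + 299.3·0.3262 = 353.1 g (target 353.1 g)
  ZnO: 131.7·0.9980 = 131.4 g (target 131.4 g)
  BaO: 207.3·0.7766 = 161.0 g (target 161.0 g)
  ZrO2: 299.3·0.6728 = 201.4 g (target 201.4 g)
Mass balance on the glass: total charge less LOI = 1000 g (the targets, summed, come to 1000 g; the stated basis being 1000 g — any gap is answer rounding).
Summing the batch: Σ batch = 1095 g; loss to ignition Σ batch·LOI = 95.12 g; the yield ratio, glass ÷ batch: 91.31%.

Batch per 1000 g frit:
  Talc: 401.9 g
  Zinc oxide: 131.7 g
  Barium carbonate: 207.3 g
  ZrSiO4: 299.3 g
  Magnesium carbonate: 54.89 g
Total batch = 1095 g; LOI loss = 95.12 g; yield = 91.31%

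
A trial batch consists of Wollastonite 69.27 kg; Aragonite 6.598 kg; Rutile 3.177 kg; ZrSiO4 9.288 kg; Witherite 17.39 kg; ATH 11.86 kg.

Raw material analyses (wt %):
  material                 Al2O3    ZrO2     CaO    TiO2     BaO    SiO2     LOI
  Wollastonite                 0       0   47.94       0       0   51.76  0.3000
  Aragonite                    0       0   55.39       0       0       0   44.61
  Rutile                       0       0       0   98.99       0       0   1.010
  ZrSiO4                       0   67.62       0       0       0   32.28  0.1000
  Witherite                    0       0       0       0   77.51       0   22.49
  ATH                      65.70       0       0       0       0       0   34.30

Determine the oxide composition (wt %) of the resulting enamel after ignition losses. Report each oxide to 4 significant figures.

In-progress results are shown rounded to 4 significant figures. The whole derivation carries full float precision in every operation. Each reported number takes just one rounding; derived quantities are computed from the weighed amounts for 106.4 kg of glass in full precision (the six compositions, glass mass, totals, LOI, yield), as quoted within the problem or the answer.
What the batch supplies per oxide:
  Al2O3: 11.86·0.6570 = 7.792 kg
  ZrO2: 9.288·0.6762 = 6.281 kg
  CaO: 69.27·0.4794 + 6.598·0.5539 = 36.86 kg
  TiO2: 3.177·0.9899 = 3.145 kg
  BaO: 17.39·0.7751 = 13.48 kg
  SiO2: 69.27·0.5176 + 9.288·0.3228 = 38.85 kg
LOI: 69.27·0.003000 + 6.598·0.4461 + 3.177·0.01010 + 9.288·0.001000 + 17.39·0.2249 + 11.86·0.3430 = 11.17 kg
Net of LOI, the glass mass = 117.6 − 11.17 = 106.4 kg (consistent with Σ oxide mass)
percent share: oxide ÷ glass, ×100

Glass mass = 106.4 kg (batch 117.6 − LOI 11.17).
Composition: Al2O3 7.323%, ZrO2 5.902%, CaO 34.64%, TiO2 2.955%, BaO 12.67%, SiO2 36.51%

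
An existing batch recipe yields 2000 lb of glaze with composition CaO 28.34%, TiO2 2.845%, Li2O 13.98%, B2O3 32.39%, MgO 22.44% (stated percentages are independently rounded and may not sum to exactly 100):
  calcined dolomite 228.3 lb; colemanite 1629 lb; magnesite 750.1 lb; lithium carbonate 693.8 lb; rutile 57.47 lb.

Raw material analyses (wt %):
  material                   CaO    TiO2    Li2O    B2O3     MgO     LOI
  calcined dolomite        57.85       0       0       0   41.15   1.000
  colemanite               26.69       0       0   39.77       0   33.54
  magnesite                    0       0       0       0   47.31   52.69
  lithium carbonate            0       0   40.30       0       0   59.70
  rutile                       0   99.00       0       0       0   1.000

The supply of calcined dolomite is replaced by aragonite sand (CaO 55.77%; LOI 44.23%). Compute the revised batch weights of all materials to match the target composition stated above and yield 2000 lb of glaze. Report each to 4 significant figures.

The intermediate values are printed, with 4-significant-digit rounding, between the steps. Every computation runs at exact precision at every stage — exactly one rounding is applied to every reported number; the derived quantities (net glass mass, the totals, ignition loss, five oxide percentages, yield) are re-derived using the weight values for 2000 lb of glass at full precision exactly as shown in problem or answer.
The oxide mass targets at 2000 lb glaze:
  CaO: 28.34% × 2000 = 566.8 lb
  TiO2: 2.845% × 2000 = 56.90 lb
  Li2O: 13.98% × 2000 = 279.6 lb
  B2O3: 32.39% × 2000 = 647.8 lb
  MgO: 22.44% × 2000 = 448.8 lb
Oxide-by-oxide audit working from each reported weight, on the stated basis (delivered sums recover each target net of answer rounding effects):
  CaO: 236.8·0.5577 + 1629·0.2669 = 566.8 lb (target 566.8 lb)
  TiO2: 57.47·0.9900 = 56.90 lb (target 56.90 lb)
  Li2O: 693.8·0.4030 = 279.6 lb (target 279.6 lb)
  B2O3: 1629·0.3977 = 647.9 lb (target 647.8 lb)
  MgO: 948.6·0.4731 = 448.8 lb (target 448.8 lb)
Glass-mass closure: batch total minus LOI = 2000 lb (targets for the oxides total 2000 lb; with the basis standing at 2000 lb — any gap is answer rounding).
Adding the batch up: Σ batch = 3566 lb; LOI removed, Σ of batch·LOI: 1566 lb; the yield ratio, glass ÷ batch: 56.09%.

Revised batch per 2000 lb glaze:
  aragonite sand: 236.8 lb
  colemanite: 1629 lb
  magnesite: 948.6 lb
  lithium carbonate: 693.8 lb
  rutile: 57.47 lb
Total batch = 3566 lb; LOI loss = 1566 lb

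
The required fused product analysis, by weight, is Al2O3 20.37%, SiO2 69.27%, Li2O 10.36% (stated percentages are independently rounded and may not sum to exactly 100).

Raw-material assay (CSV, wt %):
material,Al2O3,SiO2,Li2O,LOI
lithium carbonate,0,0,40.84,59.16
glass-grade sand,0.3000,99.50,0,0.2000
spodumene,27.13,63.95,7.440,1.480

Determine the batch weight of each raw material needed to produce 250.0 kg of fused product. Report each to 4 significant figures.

Batch per 250.0 kg fused product:
  lithium carbonate: 29.33 kg
  glass-grade sand: 53.79 kg
  spodumene: 187.1 kg
Total batch = 270.2 kg; LOI loss = 20.23 kg; yield = 92.51%

The intermediate values are displayed rounded to four significant figures at each printed step — all internal work runs at exact precision throughout — each reported number is rounded once only — derived quantities, including LOI, totals, three oxide percentages, net glass mass, yield, are recomputed from the batch weights per 250.0 kg of glass in full precision, precisely as stated by question or answer.
The oxide mass targets at 250.0 kg fused product:
  Al2O3: 20.37% × 250.0 = 50.92 kg
  SiO2: 69.27% × 250.0 = 173.2 kg
  Li2O: 10.36% × 250.0 = 25.90 kg
Sums-versus-targets review from the weights as reported, at the basis given (oxide sums agree with the targets exact up to rounding of places):
  Al2O3: 53.79·0.003000 + 187.1·0.2713 = 50.92 kg (target 50.92 kg)
  SiO2: 53.79·0.9950 + 187.1·0.6395 = 173.2 kg (target 173.2 kg)
  Li2O: 29.33·0.4084 + 187.1·0.07440 = 25.90 kg (target 25.90 kg)
Consistency of the glass mass: total batch − LOI = 250.0 kg (oxide target masses add up to 250.0 kg; against the stated basis, 250.0 kg — any gap is answer rounding).
Batch grand total — Σ batch = 270.2 kg; Σ batch·LOI gives LOI loss = 20.23 kg; yield = glass ÷ total batch = 92.51%.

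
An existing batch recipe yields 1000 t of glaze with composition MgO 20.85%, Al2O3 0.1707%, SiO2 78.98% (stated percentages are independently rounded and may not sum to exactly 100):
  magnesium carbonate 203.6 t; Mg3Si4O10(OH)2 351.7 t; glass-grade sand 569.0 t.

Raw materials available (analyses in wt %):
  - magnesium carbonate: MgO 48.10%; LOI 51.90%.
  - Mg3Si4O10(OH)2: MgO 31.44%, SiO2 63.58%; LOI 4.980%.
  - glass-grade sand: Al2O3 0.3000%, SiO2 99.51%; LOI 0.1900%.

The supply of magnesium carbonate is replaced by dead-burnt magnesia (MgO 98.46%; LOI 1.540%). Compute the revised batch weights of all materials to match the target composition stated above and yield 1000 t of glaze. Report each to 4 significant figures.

Revised batch per 1000 t glaze:
  dead-burnt magnesia: 99.47 t
  Mg3Si4O10(OH)2: 351.7 t
  glass-grade sand: 569.0 t
Total batch = 1020 t; LOI loss = 20.13 t

Values along the way are displayed, with 4-significant-figure rounding, within the worked lines. The whole derivation carries full float precision from start to finish. Each reported number is rounded only once. All derived quantities, including the yield, ignition loss, glass mass, totals, the three compositions, are recomputed from the batch weights at 1000 t of glass at full precision, precisely as stated by the problem or the answer.
Target masses of each oxide per 1000 t glaze:
  MgO: 20.85% × 1000 = 208.5 t
  Al2O3: 0.1707% × 1000 = 1.707 t
  SiO2: 78.98% × 1000 = 789.8 t
A balance pass over the oxides, working from each reported weight, on the stated basis (each sum matches its target mass up to rounding of the answer):
  MgO: 99.47·0.9846 + 351.7·0.3144 = 208.5 t (target 208.5 t)
  Al2O3: 569.0·0.003000 = 1.707 t (target 1.707 t)
  SiO2: 351.7·0.6358 + 569.0·0.9951 = 789.8 t (target 789.8 t)
Glass-mass bookkeeping: batch total minus LOI = 1000 t (oxide target masses add up to 1000 t; with the basis standing at 1000 t — a pure rounding effect).
Adding the batch up: Σ batch = 1020 t; LOI loss = Σ batch·LOI = 20.13 t; as yield: glass ÷ batch → 98.03%.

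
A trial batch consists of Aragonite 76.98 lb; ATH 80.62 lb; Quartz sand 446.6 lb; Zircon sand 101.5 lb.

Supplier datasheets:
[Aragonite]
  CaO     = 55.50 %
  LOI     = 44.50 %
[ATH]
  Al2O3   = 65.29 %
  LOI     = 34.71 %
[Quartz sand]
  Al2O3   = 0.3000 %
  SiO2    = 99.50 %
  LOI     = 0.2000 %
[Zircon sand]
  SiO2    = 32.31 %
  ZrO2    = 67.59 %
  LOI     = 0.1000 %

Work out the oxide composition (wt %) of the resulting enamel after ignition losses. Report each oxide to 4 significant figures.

The working math keeps full precision at every stage; rounding to four significant digits extends to each in-between result as shown. Every reported value takes just one rounding. Derived quantities are computed in full precision (the totals, LOI, glass mass, the yield, four oxide percentages) using the weight values per 642.5 lb of glass as quoted within question or answer.
What the batch supplies per oxide:
  CaO: 76.98·0.5550 = 42.72 lb
  Al2O3: 80.62·0.6529 + 446.6·0.003000 = 53.98 lb
  SiO2: 446.6·0.9950 + 101.5·0.3231 = 477.2 lb
  ZrO2: 101.5·0.6759 = 68.60 lb
LOI: 76.98·0.4450 + 80.62·0.3471 + 446.6·0.002000 + 101.5·0.001000 = 63.23 lb
Resulting glass, batch − LOI: 705.7 − 63.23 = 642.5 lb (equal to the oxide-mass sum)
each wt % is 100 × oxide ÷ glass

Glass mass = 642.5 lb (batch 705.7 − LOI 63.23).
Composition: CaO 6.650%, Al2O3 8.401%, SiO2 74.27%, ZrO2 10.68%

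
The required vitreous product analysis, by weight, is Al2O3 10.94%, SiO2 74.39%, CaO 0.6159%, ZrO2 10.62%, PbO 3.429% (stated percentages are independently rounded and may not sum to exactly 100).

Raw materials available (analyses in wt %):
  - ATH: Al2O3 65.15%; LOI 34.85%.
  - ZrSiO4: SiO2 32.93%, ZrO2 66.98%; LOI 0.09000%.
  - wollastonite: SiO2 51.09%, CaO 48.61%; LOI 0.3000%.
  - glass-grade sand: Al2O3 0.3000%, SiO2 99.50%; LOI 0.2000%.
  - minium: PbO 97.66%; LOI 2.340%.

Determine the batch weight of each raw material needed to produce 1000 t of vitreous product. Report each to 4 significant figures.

Each numeric step runs at full precision from start to finish; values along the way appear, rounded to 4 significant figures, alongside each step — a single rounding produces every reported figure. The derived quantities are recomputed in full precision (the yield, the five compositions, glass mass, ignition loss, totals) using the weight values for 1000 t of glass, as they appear in question or answer.
Target masses of each oxide per 1000 t vitreous product:
  Al2O3: 10.94% × 1000 = 109.4 t
  SiO2: 74.39% × 1000 = 743.9 t
  CaO: 0.6159% × 1000 = 6.159 t
  ZrO2: 10.62% × 1000 = 106.2 t
  PbO: 3.429% × 1000 = 34.29 t
Per-oxide balance check given the weights on record, relative to the basis at hand (delivered sums recover each target once rounding is allowed for):
  Al2O3: 164.7·0.6515 + 688.7·0.003000 = 109.4 t (target 109.4 t)
  SiO2: 158.6·0.3293 + 12.67·0.5109 + 688.7·0.9950 = 744.0 t (target 743.9 t)
  CaO: 12.67·0.4861 = 6.159 t (target 6.159 t)
  ZrO2: 158.6·0.6698 = 106.2 t (target 106.2 t)
  PbO: 35.11·0.9766 = 34.29 t (target 34.29 t)
The glass-mass cross-check: the batch minus its LOI: 1000 t (the targets, summed, come to 999.9 t; with the basis standing at 1000 t — gaps are rounding artifacts).
Adding the batch up: Σ batch = 1060 t; loss to ignition Σ batch·LOI = 59.78 t; yield: glass divided by total = 94.36%.

Batch per 1000 t vitreous product:
  ATH: 164.7 t
  ZrSiO4: 158.6 t
  wollastonite: 12.67 t
  glass-grade sand: 688.7 t
  minium: 35.11 t
Total batch = 1060 t; LOI loss = 59.78 t; yield = 94.36%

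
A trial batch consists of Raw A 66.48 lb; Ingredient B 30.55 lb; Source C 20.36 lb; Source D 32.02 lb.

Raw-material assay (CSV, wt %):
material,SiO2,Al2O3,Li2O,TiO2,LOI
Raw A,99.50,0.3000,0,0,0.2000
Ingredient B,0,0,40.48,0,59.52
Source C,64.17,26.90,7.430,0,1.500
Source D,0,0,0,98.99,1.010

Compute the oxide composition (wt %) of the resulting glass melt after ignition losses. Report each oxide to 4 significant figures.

Glass mass = 130.5 lb (batch 149.4 − LOI 18.95).
Composition: SiO2 60.72%, Al2O3 4.351%, Li2O 10.64%, TiO2 24.30%

Every computation maintains full precision through the solve. Working values appear, with 4-significant-digit rounding, when written out; every reported value is rounded a single time. Derived quantities, including the totals, LOI, the four compositions, glass mass, yield, are computed using the weight values at 130.5 lb of glass at full float precision, as given in the problem or answer text.
Mass of each oxide from the mix:
  SiO2: 66.48·0.9950 + 20.36·0.6417 = 79.21 lb
  Al2O3: 66.48·0.003000 + 20.36·0.2690 = 5.676 lb
  Li2O: 30.55·0.4048 + 20.36·0.07430 = 13.88 lb
  TiO2: 32.02·0.9899 = 31.70 lb
LOI: 66.48·0.002000 + 30.55·0.5952 + 20.36·0.01500 + 32.02·0.01010 = 18.95 lb
Glass = total batch minus LOI = 149.4 − 18.95 = 130.5 lb (matching Σ of the oxides)
oxide / glass × 100 gives the wt %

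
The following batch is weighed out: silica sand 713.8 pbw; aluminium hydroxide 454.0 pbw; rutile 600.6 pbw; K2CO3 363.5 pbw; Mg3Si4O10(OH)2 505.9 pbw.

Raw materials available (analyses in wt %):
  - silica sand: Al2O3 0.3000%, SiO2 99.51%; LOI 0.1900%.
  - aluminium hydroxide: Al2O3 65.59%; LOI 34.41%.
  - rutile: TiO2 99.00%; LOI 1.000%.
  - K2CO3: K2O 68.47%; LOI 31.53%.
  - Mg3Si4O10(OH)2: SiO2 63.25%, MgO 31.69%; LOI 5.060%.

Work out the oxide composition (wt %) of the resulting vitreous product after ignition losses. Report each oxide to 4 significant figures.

Glass mass = 2334 pbw (batch 2638 − LOI 303.8).
Composition: Al2O3 12.85%, TiO2 25.48%, K2O 10.66%, SiO2 44.14%, MgO 6.869%

All internal work holds full precision through the solve; mid-chain values are shown rounded to 4 significant figures in the printout; every reported figure carries a single rounding — derived quantities (the yield, totals, five oxide percentages, ignition loss, net glass mass) are rebuilt from the weighed amounts for 2334 pbw of glass at full float precision exactly as shown in question or answer.
Per-oxide mass from batch:
  Al2O3: 713.8·0.003000 + 454.0·0.6559 = 299.9 pbw
  TiO2: 600.6·0.9900 = 594.6 pbw
  K2O: 363.5·0.6847 = 248.9 pbw
  SiO2: 713.8·0.9951 + 505.9·0.6325 = 1030 pbw
  MgO: 505.9·0.3169 = 160.3 pbw
LOI: 713.8·0.001900 + 454.0·0.3441 + 600.6·0.01000 + 363.5·0.3153 + 505.9·0.05060 = 303.8 pbw
Resulting glass, batch − LOI: 2638 − 303.8 = 2334 pbw (= the summed oxide contributions)
wt %: oxide over glass, times 100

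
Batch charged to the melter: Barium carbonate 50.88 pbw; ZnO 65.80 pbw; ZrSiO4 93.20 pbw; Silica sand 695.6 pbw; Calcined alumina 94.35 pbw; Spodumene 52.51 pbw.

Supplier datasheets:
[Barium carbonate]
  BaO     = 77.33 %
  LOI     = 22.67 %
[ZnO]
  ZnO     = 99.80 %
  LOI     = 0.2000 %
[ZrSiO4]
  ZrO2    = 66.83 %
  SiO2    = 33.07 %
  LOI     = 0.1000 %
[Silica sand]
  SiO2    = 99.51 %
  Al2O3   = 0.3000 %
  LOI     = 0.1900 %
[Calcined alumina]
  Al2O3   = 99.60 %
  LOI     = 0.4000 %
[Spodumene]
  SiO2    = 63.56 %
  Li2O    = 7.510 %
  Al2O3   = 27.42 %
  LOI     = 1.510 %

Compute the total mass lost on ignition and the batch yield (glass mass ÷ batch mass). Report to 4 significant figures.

All arithmetic runs at full float precision end to end; rounding to four significant digits governs each intermediate as printed — every reported value is rounded only once — derived quantities, including LOI, the six compositions, the yield, net glass mass, totals, are rebuilt from the batch weights at 1038 pbw of glass in full precision, as quoted within the problem or answer text.
Per-material ignition loss:
  Barium carbonate: 50.88 × 0.2267 = 11.53 pbw
  ZnO: 65.80 × 0.002000 = 0.1316 pbw
  ZrSiO4: 93.20 × 0.001000 = 0.09320 pbw
  Silica sand: 695.6 × 0.001900 = 1.322 pbw
  Calcined alumina: 94.35 × 0.004000 = 0.3774 pbw
  Spodumene: 52.51 × 0.01510 = 0.7929 pbw
Total LOI = 14.25 pbw
Glass = batch − LOI = 1052 − 14.25 = 1038 pbw

LOI loss = 14.25 pbw; glass = 1038 pbw; yield = 98.65%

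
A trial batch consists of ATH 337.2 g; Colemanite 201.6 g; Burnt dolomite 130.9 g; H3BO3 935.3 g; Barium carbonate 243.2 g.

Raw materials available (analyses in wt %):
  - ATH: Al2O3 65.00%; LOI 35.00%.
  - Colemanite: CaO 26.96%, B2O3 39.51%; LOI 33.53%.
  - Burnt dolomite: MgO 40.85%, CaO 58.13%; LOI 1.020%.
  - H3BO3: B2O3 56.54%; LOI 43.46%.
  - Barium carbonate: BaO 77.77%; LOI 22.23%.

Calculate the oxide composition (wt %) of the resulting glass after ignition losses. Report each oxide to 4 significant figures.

Rounding to four significant digits extends to each mid-chain value as shown; full precision is maintained throughout; exactly one rounding lands on every reported number. The derived quantities (the totals, net glass mass, yield, five oxide percentages, ignition loss) are carried at full precision from the batch weights on 1201 g of glass, as written in problem or answer.
Per-oxide mass from batch:
  MgO: 130.9·0.4085 = 53.47 g
  CaO: 201.6·0.2696 + 130.9·0.5813 = 130.4 g
  BaO: 243.2·0.7777 = 189.1 g
  B2O3: 201.6·0.3951 + 935.3·0.5654 = 608.5 g
  Al2O3: 337.2·0.6500 = 219.2 g
LOI: 337.2·0.3500 + 201.6·0.3353 + 130.9·0.01020 + 935.3·0.4346 + 243.2·0.2223 = 647.5 g
Glass mass = batch − LOI = 1848 − 647.5 = 1201 g (the oxide masses sum to this)
wt %: oxide over glass, times 100

Glass mass = 1201 g (batch 1848 − LOI 647.5).
Composition: MgO 4.453%, CaO 10.86%, BaO 15.75%, B2O3 50.68%, Al2O3 18.25%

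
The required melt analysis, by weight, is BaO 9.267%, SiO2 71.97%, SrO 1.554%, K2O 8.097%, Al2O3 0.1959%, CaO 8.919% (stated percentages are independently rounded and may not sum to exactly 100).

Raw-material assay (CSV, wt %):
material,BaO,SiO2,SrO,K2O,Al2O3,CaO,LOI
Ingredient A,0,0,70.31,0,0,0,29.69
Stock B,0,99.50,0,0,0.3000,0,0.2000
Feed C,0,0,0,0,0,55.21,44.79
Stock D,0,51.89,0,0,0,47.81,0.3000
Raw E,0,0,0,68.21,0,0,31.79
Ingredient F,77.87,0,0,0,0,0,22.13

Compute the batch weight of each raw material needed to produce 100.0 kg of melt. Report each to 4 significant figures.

Working values are shown, rounded to four significant figures, within the worked lines. The working math maintains full float precision at each step; each reported number receives exactly one rounding — the derived quantities, which include yield, net glass mass, totals, ignition loss, the six compositions, are computed at full precision, as given in either problem or answer, starting from the weights on 100.0 kg of glass.
The oxide mass targets at 100.0 kg melt:
  BaO: 9.267% × 100.0 = 9.267 kg
  SiO2: 71.97% × 100.0 = 71.97 kg
  SrO: 1.554% × 100.0 = 1.554 kg
  K2O: 8.097% × 100.0 = 8.097 kg
  Al2O3: 0.1959% × 100.0 = 0.1959 kg
  CaO: 8.919% × 100.0 = 8.919 kg
Verifying the oxide balance on the weights just shown, for the quoted basis mass (sums match the target masses modulo rounding of the values):
  BaO: 11.90·0.7787 = 9.267 kg (target 9.267 kg)
  SiO2: 65.30·0.9950 + 13.48·0.5189 = 71.97 kg (target 71.97 kg)
  SrO: 2.210·0.7031 = 1.554 kg (target 1.554 kg)
  K2O: 11.87·0.6821 = 8.097 kg (target 8.097 kg)
  Al2O3: 65.30·0.003000 = 0.1959 kg (target 0.1959 kg)
  CaO: 4.479·0.5521 + 13.48·0.4781 = 8.918 kg (target 8.919 kg)
Consistency of the glass mass: Σ batch − LOI loss = 100.0 kg (the targets, summed, come to 100.0 kg; with the basis standing at 100.0 kg — any gap is answer rounding).
Adding the batch up: Σ batch = 109.2 kg; Σ batch·LOI gives LOI loss = 9.240 kg; as yield: glass ÷ batch → 91.54%.

Batch per 100.0 kg melt:
  Ingredient A: 2.210 kg
  Stock B: 65.30 kg
  Feed C: 4.479 kg
  Stock D: 13.48 kg
  Raw E: 11.87 kg
  Ingredient F: 11.90 kg
Total batch = 109.2 kg; LOI loss = 9.240 kg; yield = 91.54%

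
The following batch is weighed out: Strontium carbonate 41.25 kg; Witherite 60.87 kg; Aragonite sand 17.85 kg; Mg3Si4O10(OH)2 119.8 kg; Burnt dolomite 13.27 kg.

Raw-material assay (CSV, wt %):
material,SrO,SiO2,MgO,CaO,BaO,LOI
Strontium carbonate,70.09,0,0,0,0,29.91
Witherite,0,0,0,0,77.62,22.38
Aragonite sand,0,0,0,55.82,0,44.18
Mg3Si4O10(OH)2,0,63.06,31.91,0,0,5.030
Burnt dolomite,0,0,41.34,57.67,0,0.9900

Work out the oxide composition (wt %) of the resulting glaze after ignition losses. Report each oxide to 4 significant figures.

The whole derivation maintains full precision end to end; mid-chain values are displayed rounded off to 4 significant digits on the page — each reported value carries a single rounding; derived quantities, including LOI, net glass mass, the yield, the totals, five oxide percentages, are computed starting from the weights at 213.0 kg of glass at full float precision, as given in the question or the answer.
Mass of each oxide from the mix:
  SrO: 41.25·0.7009 = 28.91 kg
  SiO2: 119.8·0.6306 = 75.55 kg
  MgO: 119.8·0.3191 + 13.27·0.4134 = 43.71 kg
  CaO: 17.85·0.5582 + 13.27·0.5767 = 17.62 kg
  BaO: 60.87·0.7762 = 47.25 kg
LOI: 41.25·0.2991 + 60.87·0.2238 + 17.85·0.4418 + 119.8·0.05030 + 13.27·0.009900 = 40.00 kg
The glass mass, total less LOI, = 253.0 − 40.00 = 213.0 kg (= Σ oxide masses)
percent share: oxide ÷ glass, ×100

Glass mass = 213.0 kg (batch 253.0 − LOI 40.00).
Composition: SrO 13.57%, SiO2 35.46%, MgO 20.52%, CaO 8.269%, BaO 22.18%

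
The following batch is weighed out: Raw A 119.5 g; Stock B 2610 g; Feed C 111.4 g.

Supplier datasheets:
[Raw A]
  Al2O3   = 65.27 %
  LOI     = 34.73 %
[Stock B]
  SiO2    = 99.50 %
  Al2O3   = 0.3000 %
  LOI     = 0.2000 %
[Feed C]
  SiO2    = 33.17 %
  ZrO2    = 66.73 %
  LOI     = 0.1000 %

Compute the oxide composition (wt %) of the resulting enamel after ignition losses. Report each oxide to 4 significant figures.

Glass mass = 2794 g (batch 2841 − LOI 46.83).
Composition: SiO2 94.27%, ZrO2 2.661%, Al2O3 3.072%

In-progress results are printed (rounded to 4 significant digits) in the printout; all arithmetic holds full float precision in every operation — every reported number is rounded a single time — the derived quantities, which include the three compositions, totals, ignition loss, net glass mass, the yield, are recomputed at full precision, precisely as stated by the problem or answer text, from the weighed amounts per 2794 g of glass.
Oxide masses out of the charge:
  SiO2: 2610·0.9950 + 111.4·0.3317 = 2634 g
  ZrO2: 111.4·0.6673 = 74.34 g
  Al2O3: 119.5·0.6527 + 2610·0.003000 = 85.83 g
LOI: 119.5·0.3473 + 2610·0.002000 + 111.4·0.001000 = 46.83 g
Glass mass = batch − LOI = 2841 − 46.83 = 2794 g (= the summed oxide contributions)
wt % = oxide mass / glass mass × 100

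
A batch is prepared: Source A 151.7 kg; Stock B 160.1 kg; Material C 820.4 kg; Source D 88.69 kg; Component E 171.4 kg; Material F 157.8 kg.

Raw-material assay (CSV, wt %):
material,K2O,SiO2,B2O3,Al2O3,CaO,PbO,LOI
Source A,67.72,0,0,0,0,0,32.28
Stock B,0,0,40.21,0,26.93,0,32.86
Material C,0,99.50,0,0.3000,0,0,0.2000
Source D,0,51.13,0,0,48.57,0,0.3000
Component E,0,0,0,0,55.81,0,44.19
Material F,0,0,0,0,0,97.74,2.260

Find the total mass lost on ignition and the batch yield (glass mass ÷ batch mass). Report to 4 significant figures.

LOI loss = 182.8 kg; glass = 1367 kg; yield = 88.21%

Mid-chain values are printed, with 4-significant-figure rounding, at each printed step. All arithmetic holds full float precision end to end. A single rounding completes each reported result; the derived quantities (the totals, the six compositions, yield, glass mass, ignition loss) are carried from the batch weights at 1367 kg of glass in full precision, as they appear in the problem or answer text.
Loss on ignition, line by line:
  Source A: 151.7 × 0.3228 = 48.97 kg
  Stock B: 160.1 × 0.3286 = 52.61 kg
  Material C: 820.4 × 0.002000 = 1.641 kg
  Source D: 88.69 × 0.003000 = 0.2661 kg
  Component E: 171.4 × 0.4419 = 75.74 kg
  Material F: 157.8 × 0.02260 = 3.566 kg
Total LOI = 182.8 kg
Glass = batch − LOI = 1550 − 182.8 = 1367 kg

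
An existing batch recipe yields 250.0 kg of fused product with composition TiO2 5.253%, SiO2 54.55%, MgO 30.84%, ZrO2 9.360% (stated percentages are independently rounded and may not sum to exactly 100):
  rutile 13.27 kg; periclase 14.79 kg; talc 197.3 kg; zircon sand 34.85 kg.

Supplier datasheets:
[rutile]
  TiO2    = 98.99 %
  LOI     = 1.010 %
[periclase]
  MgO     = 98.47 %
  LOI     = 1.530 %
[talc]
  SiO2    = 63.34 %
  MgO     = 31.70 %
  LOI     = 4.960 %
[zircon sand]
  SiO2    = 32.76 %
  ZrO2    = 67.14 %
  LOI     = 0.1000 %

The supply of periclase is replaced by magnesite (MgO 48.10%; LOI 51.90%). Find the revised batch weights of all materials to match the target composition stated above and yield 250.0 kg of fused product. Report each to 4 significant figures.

Revised batch per 250.0 kg fused product:
  rutile: 13.27 kg
  magnesite: 30.27 kg
  talc: 197.3 kg
  zircon sand: 34.85 kg
Total batch = 275.7 kg; LOI loss = 25.67 kg

The intermediate values are printed with 4-significant-figure rounding at each printed step; each numeric step runs at full float precision at all times — exactly one rounding is applied to every reported result — the derived quantities, which include the four compositions, ignition loss, net glass mass, the totals, yield, are re-derived in exact precision, precisely as stated by question or answer, starting from the weights for 250.0 kg of glass.
Oxide mass targets, per 250.0 kg fused product:
  TiO2: 5.253% × 250.0 = 13.13 kg
  SiO2: 54.55% × 250.0 = 136.4 kg
  MgO: 30.84% × 250.0 = 77.10 kg
  ZrO2: 9.360% × 250.0 = 23.40 kg
Balance tally, oxide-wise, from the weights as reported, relative to the basis at hand (sums match the target masses within answer rounding):
  TiO2: 13.27·0.9899 = 13.14 kg (target 13.13 kg)
  SiO2: 197.3·0.6334 + 34.85·0.3276 = 136.4 kg (target 136.4 kg)
  MgO: 30.27·0.4810 + 197.3·0.3170 = 77.10 kg (target 77.10 kg)
  ZrO2: 34.85·0.6714 = 23.40 kg (target 23.40 kg)
Mass balance on the glass: whole batch net of LOI = 250.0 kg (per-oxide target masses sum to 250.0 kg; against the stated basis, 250.0 kg — differing by rounding only).
Adding the batch up: Σ batch = 275.7 kg; Σ batch·LOI gives LOI loss = 25.67 kg; glass ÷ batch gives a yield of 90.69%.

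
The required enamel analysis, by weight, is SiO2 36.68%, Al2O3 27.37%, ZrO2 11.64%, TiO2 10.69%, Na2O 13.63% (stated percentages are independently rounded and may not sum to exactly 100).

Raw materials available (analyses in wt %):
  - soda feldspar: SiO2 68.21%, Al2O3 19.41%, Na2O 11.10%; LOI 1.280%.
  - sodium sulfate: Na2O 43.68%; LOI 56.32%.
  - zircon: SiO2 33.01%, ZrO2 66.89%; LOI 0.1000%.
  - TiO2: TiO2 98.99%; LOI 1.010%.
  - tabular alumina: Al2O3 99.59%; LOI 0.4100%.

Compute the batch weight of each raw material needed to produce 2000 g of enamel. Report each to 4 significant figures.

Batch per 2000 g enamel:
  soda feldspar: 907.1 g
  sodium sulfate: 393.6 g
  zircon: 348.0 g
  TiO2: 216.0 g
  tabular alumina: 372.9 g
Total batch = 2238 g; LOI loss = 237.3 g; yield = 89.39%

All internal work runs at full precision through the solve — in-progress results are printed (rounded to 4 significant digits) across the worked steps. Every reported figure takes a single rounding; derived quantities are re-derived using the weight values at 2000 g of glass at full precision (yield, the five compositions, net glass mass, LOI, the totals), as written in the problem or the answer.
The oxide mass targets at 2000 g enamel:
  SiO2: 36.68% × 2000 = 733.6 g
  Al2O3: 27.37% × 2000 = 547.4 g
  ZrO2: 11.64% × 2000 = 232.8 g
  TiO2: 10.69% × 2000 = 213.8 g
  Na2O: 13.63% × 2000 = 272.6 g
Mass-balance tally per oxide using the reported weights, for the quoted basis mass (oxide sums agree with the targets net of answer rounding effects):
  SiO2: 907.1·0.6821 + 348.0·0.3301 = 733.6 g (target 733.6 g)
  Al2O3: 907.1·0.1941 + 372.9·0.9959 = 547.4 g (target 547.4 g)
  ZrO2: 348.0·0.6689 = 232.8 g (target 232.8 g)
  TiO2: 216.0·0.9899 = 213.8 g (target 213.8 g)
  Na2O: 907.1·0.1110 + 393.6·0.4368 = 272.6 g (target 272.6 g)
Glass-mass sanity pass: whole batch net of LOI = 2000 g (the targets, summed, come to 2000 g; basis as stated: 2000 g — a pure rounding effect).
Batch grand total — Σ batch = 2238 g; LOI loss = Σ batch·LOI = 237.3 g; the yield ratio, glass ÷ batch: 89.39%.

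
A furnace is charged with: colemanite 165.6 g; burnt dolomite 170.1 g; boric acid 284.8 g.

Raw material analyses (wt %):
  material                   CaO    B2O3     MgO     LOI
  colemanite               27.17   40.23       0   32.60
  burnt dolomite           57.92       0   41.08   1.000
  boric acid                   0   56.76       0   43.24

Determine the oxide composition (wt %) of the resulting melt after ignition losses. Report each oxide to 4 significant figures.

Glass mass = 441.7 g (batch 620.5 − LOI 178.8).
Composition: CaO 32.49%, B2O3 51.68%, MgO 15.82%

All arithmetic maintains exact precision end to end — the intermediate values appear rounded off to 4 significant figures in the printout; every reported number takes a single rounding. All derived quantities, which include glass mass, LOI, the yield, three oxide percentages, the totals, are rebuilt in full float precision, as they appear in the question or the answer, starting from the weights per 441.7 g of glass.
Oxide-by-oxide delivered mass:
  CaO: 165.6·0.2717 + 170.1·0.5792 = 143.5 g
  B2O3: 165.6·0.4023 + 284.8·0.5676 = 228.3 g
  MgO: 170.1·0.4108 = 69.88 g
LOI: 165.6·0.3260 + 170.1·0.01000 + 284.8·0.4324 = 178.8 g
The glass mass, total less LOI, = 620.5 − 178.8 = 441.7 g (the oxide masses sum to this)
wt % = oxide mass / glass mass × 100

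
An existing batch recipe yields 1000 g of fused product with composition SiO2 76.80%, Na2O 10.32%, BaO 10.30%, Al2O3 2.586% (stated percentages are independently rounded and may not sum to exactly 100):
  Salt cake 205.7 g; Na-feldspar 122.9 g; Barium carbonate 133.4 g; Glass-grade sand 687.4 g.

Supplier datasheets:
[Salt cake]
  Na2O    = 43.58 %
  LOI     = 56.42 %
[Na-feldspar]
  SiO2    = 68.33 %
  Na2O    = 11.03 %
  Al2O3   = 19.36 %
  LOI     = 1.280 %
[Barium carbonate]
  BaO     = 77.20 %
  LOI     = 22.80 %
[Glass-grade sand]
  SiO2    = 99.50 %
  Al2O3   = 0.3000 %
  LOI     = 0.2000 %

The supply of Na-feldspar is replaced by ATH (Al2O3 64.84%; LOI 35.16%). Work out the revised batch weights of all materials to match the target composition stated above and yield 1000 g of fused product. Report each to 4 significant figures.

Revised batch per 1000 g fused product:
  Salt cake: 236.8 g
  ATH: 36.31 g
  Barium carbonate: 133.4 g
  Glass-grade sand: 771.9 g
Total batch = 1178 g; LOI loss = 178.3 g

Mid-chain values appear, rounded to 4 significant figures, as written. All internal work holds exact precision in every operation. A single rounding finalizes every reported result; the derived quantities (LOI, totals, net glass mass, four oxide percentages, yield) are carried from the weighed amounts for 1000 g of glass at full precision exactly as shown in problem or answer.
Oxide mass targets, per 1000 g fused product:
  SiO2: 76.80% × 1000 = 768.0 g
  Na2O: 10.32% × 1000 = 103.2 g
  BaO: 10.30% × 1000 = 103.0 g
  Al2O3: 2.586% × 1000 = 25.86 g
Balance tally, oxide-wise, using the reported weights, at the basis given (sum by sum, the targets are met within answer rounding):
  SiO2: 771.9·0.9950 = 768.0 g (target 768.0 g)
  Na2O: 236.8·0.4358 = 103.2 g (target 103.2 g)
  BaO: 133.4·0.7720 = 103.0 g (target 103.0 g)
  Al2O3: 36.31·0.6484 + 771.9·0.003000 = 25.86 g (target 25.86 g)
Glass-mass closure: Σ batch − LOI loss = 1000 g (targets for the oxides total 1000 g; with the basis standing at 1000 g — deltas are rounding alone).
Total batch = Σ batch = 1178 g; the LOI term Σ batch·LOI equals 178.3 g; yield = glass ÷ total batch = 84.87%.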